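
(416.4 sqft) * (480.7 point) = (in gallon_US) 1733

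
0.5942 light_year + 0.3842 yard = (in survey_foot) 1.844e+16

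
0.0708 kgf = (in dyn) 6.943e+04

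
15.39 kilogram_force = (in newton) 150.9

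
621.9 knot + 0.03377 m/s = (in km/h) 1152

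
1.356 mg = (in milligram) 1.356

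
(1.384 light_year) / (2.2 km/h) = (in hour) 5.952e+12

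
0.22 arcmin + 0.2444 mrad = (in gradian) 0.01963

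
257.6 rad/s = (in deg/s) 1.476e+04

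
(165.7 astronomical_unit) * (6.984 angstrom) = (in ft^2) 1.863e+05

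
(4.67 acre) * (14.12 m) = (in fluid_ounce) 9.023e+09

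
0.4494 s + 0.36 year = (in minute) 1.892e+05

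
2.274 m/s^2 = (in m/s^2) 2.274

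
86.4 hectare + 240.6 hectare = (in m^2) 3.27e+06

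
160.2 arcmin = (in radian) 0.0466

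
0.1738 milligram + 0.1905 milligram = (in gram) 0.0003643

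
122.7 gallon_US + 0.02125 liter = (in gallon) 122.7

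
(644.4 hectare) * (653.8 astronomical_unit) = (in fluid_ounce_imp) 2.218e+25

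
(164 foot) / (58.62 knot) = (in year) 5.256e-08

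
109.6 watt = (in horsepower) 0.147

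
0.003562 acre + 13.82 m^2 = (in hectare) 0.002823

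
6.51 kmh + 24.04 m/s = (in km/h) 93.05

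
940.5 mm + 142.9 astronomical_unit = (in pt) 6.06e+16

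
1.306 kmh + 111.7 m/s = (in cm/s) 1.121e+04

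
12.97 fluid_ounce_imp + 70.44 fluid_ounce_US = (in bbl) 0.01542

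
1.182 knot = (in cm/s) 60.81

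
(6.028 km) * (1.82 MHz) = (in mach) 3.222e+07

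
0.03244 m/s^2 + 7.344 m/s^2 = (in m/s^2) 7.376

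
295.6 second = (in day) 0.003421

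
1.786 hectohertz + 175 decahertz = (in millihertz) 1.929e+06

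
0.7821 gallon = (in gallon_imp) 0.6512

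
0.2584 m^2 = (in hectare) 2.584e-05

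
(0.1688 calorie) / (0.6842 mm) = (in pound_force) 232.1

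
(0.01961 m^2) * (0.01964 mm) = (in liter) 0.0003851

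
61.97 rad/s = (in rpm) 591.8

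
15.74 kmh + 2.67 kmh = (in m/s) 5.114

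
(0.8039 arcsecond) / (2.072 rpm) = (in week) 2.97e-11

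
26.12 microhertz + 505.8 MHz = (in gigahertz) 0.5058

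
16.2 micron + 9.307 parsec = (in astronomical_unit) 1.92e+06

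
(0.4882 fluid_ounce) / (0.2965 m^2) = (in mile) 3.026e-08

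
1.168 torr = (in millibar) 1.557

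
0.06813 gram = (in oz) 0.002403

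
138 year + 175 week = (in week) 7371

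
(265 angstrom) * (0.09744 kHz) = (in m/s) 2.582e-06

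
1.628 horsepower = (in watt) 1214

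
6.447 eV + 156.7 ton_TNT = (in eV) 4.092e+30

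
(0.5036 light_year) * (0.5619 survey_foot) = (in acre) 2.016e+11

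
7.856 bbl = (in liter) 1249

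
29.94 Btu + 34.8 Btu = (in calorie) 1.633e+04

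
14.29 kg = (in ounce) 504.1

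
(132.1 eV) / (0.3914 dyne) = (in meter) 5.407e-12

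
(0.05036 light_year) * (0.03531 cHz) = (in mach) 4.941e+08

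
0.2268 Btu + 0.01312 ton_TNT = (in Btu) 5.203e+04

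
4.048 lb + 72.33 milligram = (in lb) 4.048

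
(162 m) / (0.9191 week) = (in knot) 0.0005665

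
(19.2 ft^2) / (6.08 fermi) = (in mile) 1.823e+11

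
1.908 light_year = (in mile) 1.122e+13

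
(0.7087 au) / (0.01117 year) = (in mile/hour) 6.733e+05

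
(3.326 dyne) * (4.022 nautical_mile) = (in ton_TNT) 5.921e-11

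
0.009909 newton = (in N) 0.009909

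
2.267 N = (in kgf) 0.2312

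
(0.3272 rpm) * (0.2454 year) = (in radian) 2.652e+05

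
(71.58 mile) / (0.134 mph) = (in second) 1.923e+06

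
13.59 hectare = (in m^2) 1.359e+05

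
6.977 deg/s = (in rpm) 1.163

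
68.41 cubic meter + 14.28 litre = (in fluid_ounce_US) 2.314e+06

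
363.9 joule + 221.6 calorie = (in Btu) 1.224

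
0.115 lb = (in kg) 0.05216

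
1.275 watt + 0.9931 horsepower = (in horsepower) 0.9948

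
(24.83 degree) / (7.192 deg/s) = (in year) 1.095e-07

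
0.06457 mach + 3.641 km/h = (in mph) 51.44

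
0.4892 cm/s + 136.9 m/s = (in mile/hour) 306.2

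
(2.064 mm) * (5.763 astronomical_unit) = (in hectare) 1.779e+05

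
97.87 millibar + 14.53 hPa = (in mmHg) 84.31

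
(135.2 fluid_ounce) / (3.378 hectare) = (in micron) 0.1184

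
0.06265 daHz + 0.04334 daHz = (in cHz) 106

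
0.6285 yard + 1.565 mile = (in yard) 2755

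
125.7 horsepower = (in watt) 9.373e+04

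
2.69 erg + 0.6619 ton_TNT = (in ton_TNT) 0.6619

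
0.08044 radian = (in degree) 4.609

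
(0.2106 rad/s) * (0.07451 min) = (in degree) 53.94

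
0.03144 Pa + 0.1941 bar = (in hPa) 194.1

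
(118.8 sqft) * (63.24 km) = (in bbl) 4.39e+06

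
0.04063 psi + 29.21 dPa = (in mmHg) 2.123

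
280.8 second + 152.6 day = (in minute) 2.197e+05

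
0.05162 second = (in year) 1.637e-09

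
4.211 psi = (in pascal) 2.903e+04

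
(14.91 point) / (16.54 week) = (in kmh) 1.893e-09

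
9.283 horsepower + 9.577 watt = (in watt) 6932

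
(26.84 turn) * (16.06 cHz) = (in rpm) 258.6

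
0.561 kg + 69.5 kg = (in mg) 7.006e+07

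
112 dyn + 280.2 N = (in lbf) 62.99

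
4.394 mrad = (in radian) 0.004394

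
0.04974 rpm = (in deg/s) 0.2984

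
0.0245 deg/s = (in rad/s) 0.0004276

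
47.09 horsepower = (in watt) 3.512e+04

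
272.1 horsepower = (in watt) 2.029e+05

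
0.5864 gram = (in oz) 0.02068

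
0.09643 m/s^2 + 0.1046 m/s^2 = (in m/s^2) 0.201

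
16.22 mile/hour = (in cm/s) 725.1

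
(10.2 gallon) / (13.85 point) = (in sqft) 85.06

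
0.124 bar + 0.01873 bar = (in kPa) 14.27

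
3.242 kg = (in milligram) 3.242e+06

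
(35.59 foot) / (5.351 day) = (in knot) 4.561e-05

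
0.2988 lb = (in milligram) 1.355e+05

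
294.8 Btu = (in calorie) 7.434e+04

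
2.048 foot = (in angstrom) 6.242e+09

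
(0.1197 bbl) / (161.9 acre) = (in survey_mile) 1.805e-11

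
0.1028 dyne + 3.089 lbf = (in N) 13.74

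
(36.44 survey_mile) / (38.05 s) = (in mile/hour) 3448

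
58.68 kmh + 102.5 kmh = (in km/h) 161.2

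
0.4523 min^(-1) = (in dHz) 0.07538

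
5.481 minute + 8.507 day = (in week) 1.216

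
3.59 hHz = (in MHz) 0.000359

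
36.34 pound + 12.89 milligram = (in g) 1.648e+04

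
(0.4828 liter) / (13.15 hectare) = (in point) 1.041e-05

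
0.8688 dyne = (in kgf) 8.859e-07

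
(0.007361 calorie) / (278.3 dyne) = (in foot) 36.31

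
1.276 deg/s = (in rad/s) 0.02227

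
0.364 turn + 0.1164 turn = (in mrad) 3018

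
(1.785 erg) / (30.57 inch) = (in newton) 2.299e-07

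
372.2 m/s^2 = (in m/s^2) 372.2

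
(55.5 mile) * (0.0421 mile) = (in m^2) 6.052e+06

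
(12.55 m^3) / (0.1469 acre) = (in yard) 0.02309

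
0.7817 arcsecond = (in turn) 6.032e-07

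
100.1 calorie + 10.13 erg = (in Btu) 0.397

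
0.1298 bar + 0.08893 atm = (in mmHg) 164.9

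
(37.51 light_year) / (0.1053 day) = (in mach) 1.146e+11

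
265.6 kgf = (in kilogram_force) 265.6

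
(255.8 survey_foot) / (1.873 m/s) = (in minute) 0.6938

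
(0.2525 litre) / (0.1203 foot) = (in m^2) 0.006886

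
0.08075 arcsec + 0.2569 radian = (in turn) 0.04089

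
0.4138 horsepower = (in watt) 308.6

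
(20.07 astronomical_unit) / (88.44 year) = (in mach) 3.162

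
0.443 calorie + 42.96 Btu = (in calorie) 1.083e+04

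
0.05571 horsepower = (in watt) 41.54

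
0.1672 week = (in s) 1.011e+05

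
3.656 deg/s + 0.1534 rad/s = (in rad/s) 0.2172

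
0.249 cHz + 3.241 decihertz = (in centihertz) 32.66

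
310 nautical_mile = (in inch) 2.26e+07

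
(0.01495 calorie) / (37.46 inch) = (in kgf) 0.006704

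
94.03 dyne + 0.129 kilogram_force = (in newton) 1.266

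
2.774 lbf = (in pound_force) 2.774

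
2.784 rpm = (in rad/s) 0.2915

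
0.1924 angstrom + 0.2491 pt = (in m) 8.788e-05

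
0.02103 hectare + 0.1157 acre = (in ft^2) 7304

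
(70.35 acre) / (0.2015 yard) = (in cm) 1.545e+08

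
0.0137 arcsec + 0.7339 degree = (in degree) 0.7339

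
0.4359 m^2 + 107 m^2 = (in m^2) 107.4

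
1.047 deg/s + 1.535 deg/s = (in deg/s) 2.582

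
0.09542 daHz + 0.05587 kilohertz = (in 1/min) 3409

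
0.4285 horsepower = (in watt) 319.5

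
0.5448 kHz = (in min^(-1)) 3.269e+04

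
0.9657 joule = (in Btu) 0.0009153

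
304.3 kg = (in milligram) 3.043e+08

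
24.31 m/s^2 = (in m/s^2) 24.31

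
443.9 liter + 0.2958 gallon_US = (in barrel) 2.799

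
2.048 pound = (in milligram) 9.29e+05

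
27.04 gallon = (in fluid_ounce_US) 3461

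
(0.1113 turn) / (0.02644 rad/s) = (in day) 0.0003061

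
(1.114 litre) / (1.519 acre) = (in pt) 0.0005137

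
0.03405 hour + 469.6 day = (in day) 469.6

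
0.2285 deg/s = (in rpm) 0.03808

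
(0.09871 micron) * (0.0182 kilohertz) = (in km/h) 6.467e-06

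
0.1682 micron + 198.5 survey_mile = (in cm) 3.195e+07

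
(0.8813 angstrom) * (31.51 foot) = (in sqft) 9.111e-09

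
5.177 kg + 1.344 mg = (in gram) 5177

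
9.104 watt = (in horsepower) 0.01221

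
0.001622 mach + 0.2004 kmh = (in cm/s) 60.8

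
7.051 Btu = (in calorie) 1778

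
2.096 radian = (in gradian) 133.4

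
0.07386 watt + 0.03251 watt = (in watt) 0.1064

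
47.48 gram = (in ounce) 1.675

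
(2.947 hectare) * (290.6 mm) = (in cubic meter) 8564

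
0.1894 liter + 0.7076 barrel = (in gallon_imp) 24.79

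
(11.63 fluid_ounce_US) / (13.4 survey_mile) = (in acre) 3.941e-12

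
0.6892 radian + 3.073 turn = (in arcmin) 6.875e+04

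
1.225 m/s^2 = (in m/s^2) 1.225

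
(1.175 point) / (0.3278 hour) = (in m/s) 3.513e-07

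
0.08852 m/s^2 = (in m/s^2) 0.08852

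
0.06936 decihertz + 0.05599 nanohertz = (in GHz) 6.936e-12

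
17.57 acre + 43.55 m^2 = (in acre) 17.58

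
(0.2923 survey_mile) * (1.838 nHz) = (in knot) 1.681e-06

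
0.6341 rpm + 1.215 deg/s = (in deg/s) 5.02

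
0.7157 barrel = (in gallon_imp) 25.03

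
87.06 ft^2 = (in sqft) 87.06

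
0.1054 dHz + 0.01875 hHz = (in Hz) 1.886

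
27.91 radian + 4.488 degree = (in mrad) 2.799e+04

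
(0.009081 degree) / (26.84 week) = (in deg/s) 5.594e-10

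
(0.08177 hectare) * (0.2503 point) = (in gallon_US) 19.07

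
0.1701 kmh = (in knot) 0.09185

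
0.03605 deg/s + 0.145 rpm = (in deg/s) 0.906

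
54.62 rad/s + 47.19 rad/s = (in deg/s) 5833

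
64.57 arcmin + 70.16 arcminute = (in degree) 2.245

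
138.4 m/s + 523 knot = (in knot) 792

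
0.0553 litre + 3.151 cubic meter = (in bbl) 19.82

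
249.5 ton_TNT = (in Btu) 9.894e+08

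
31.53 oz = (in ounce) 31.53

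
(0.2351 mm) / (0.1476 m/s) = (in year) 5.051e-11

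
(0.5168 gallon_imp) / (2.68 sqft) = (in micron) 9436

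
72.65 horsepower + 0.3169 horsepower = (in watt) 5.441e+04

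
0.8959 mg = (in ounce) 3.16e-05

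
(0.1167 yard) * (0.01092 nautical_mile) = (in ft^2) 23.23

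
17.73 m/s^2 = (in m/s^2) 17.73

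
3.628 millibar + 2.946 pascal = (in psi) 0.05305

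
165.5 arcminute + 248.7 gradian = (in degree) 226.6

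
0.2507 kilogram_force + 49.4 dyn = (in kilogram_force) 0.2508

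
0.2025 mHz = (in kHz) 2.025e-07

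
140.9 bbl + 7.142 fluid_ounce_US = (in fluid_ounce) 7.575e+05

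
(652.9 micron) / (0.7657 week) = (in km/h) 5.075e-09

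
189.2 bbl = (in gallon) 7946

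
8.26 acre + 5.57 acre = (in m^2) 5.597e+04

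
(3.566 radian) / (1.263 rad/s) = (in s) 2.823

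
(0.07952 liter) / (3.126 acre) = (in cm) 6.286e-07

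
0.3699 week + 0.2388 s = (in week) 0.3699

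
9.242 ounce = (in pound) 0.5776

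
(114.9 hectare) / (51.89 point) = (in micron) 6.277e+13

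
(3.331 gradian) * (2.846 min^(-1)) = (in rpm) 0.0237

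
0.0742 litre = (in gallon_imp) 0.01632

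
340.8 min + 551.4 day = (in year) 1.511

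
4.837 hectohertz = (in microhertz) 4.837e+08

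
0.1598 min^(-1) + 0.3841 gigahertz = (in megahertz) 384.1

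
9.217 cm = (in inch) 3.629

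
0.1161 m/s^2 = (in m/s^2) 0.1161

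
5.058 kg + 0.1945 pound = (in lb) 11.35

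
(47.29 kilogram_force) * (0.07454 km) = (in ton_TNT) 8.262e-06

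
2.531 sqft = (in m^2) 0.2351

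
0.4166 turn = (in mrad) 2618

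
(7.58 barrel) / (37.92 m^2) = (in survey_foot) 0.1043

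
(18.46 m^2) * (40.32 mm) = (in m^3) 0.7443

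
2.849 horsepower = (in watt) 2124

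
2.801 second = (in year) 8.882e-08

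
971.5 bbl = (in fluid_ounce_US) 5.223e+06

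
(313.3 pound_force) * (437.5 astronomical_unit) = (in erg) 9.121e+23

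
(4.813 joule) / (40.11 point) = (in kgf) 34.68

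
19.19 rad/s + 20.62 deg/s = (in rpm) 186.7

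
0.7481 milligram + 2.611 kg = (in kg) 2.611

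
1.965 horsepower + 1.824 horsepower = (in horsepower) 3.789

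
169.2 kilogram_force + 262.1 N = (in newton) 1921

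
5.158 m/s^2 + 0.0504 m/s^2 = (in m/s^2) 5.208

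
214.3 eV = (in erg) 3.433e-10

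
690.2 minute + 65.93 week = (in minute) 6.653e+05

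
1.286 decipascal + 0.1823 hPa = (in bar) 0.0001836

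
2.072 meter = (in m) 2.072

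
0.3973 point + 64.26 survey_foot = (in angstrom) 1.959e+11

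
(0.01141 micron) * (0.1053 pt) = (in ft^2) 4.562e-12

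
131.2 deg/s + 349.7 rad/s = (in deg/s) 2.017e+04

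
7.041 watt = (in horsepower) 0.009442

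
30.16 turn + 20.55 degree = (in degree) 1.088e+04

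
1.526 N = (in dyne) 1.526e+05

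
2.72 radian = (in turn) 0.4329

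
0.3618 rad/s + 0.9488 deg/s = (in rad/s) 0.3784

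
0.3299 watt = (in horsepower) 0.0004424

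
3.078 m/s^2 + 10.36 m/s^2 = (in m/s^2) 13.44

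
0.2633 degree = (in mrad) 4.595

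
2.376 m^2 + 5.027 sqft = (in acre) 0.0007025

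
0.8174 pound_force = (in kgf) 0.3708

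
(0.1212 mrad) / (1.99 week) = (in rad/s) 1.007e-10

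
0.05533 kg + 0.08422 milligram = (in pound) 0.122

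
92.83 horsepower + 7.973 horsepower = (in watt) 7.517e+04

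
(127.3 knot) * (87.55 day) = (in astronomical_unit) 0.003311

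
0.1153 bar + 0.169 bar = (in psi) 4.123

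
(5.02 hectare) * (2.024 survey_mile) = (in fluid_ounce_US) 5.529e+12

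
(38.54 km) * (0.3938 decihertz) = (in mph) 3395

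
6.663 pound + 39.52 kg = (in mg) 4.254e+07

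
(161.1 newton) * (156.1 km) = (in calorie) 6.01e+06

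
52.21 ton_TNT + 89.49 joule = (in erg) 2.184e+18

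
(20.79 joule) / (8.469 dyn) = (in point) 6.959e+08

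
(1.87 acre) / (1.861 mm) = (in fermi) 4.066e+21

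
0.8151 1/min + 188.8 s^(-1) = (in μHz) 1.888e+08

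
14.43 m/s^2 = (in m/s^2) 14.43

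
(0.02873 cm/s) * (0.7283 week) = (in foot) 415.2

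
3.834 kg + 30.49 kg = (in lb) 75.67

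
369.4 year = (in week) 1.926e+04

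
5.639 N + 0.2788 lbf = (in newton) 6.879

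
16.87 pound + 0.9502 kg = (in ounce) 303.4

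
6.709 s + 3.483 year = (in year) 3.483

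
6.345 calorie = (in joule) 26.55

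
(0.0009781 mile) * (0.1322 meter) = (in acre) 5.142e-05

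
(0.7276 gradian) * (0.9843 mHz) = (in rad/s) 1.125e-05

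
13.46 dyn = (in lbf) 3.026e-05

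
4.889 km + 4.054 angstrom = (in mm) 4.889e+06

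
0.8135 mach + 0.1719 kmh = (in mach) 0.8136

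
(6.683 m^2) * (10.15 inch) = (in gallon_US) 455.2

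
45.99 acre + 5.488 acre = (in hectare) 20.83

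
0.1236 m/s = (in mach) 0.000363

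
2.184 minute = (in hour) 0.0364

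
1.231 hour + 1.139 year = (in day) 415.8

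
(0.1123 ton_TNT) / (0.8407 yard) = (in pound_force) 1.374e+08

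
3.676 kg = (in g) 3676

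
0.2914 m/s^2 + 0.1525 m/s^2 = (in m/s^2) 0.4439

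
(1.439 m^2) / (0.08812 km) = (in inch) 0.6429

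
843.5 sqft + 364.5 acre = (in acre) 364.5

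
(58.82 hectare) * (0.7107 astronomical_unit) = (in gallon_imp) 1.376e+19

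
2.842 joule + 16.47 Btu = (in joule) 1.738e+04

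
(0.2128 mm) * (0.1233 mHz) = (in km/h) 9.446e-08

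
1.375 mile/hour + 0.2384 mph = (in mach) 0.002118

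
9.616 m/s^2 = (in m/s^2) 9.616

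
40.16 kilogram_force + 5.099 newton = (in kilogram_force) 40.68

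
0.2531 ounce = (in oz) 0.2531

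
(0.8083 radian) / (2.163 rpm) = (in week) 5.9e-06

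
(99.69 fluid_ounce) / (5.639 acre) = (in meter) 1.292e-07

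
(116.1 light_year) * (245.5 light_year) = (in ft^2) 2.746e+37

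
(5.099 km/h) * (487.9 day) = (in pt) 1.692e+11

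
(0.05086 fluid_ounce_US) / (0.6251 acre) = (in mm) 5.946e-07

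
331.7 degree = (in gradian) 368.6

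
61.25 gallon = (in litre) 231.9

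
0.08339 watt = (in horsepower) 0.0001118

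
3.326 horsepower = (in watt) 2480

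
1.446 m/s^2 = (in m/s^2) 1.446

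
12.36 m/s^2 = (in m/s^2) 12.36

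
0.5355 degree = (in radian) 0.009346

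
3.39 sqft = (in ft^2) 3.39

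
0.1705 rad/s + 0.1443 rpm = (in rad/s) 0.1856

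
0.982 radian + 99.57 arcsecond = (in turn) 0.1564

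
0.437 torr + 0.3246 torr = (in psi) 0.01473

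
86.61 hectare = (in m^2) 8.661e+05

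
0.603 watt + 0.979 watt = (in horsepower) 0.002121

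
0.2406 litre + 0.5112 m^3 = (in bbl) 3.217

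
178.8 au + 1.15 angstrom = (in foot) 8.776e+13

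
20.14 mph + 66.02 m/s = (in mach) 0.2203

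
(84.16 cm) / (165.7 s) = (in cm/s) 0.5079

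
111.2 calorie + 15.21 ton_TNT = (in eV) 3.972e+29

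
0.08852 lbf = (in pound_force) 0.08852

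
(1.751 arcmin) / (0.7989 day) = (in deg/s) 4.228e-07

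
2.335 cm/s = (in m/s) 0.02335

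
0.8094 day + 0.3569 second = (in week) 0.1156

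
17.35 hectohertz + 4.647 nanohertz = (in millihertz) 1.735e+06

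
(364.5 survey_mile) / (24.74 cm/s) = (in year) 0.07519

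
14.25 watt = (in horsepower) 0.01911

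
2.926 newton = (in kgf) 0.2984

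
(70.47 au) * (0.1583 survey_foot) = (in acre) 1.257e+08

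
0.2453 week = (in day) 1.717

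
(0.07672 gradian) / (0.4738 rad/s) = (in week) 4.206e-09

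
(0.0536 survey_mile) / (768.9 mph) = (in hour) 6.971e-05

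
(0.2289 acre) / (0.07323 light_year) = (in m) 1.337e-12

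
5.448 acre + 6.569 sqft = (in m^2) 2.205e+04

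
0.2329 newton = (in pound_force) 0.05236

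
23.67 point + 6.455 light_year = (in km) 6.107e+13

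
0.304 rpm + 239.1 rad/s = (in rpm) 2284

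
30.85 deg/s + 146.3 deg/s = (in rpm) 29.53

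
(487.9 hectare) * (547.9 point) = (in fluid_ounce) 3.189e+10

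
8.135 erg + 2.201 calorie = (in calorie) 2.201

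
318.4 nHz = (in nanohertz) 318.4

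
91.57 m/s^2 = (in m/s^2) 91.57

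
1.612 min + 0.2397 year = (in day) 87.49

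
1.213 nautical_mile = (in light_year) 2.375e-13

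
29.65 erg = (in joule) 2.965e-06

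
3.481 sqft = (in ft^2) 3.481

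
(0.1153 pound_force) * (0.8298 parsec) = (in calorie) 3.139e+15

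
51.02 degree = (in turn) 0.1417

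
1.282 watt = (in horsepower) 0.001719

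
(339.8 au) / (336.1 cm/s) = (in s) 1.512e+13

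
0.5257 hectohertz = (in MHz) 5.257e-05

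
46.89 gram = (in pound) 0.1034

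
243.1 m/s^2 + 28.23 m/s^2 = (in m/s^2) 271.3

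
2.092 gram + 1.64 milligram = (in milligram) 2094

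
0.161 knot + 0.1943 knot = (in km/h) 0.658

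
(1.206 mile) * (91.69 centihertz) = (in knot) 3459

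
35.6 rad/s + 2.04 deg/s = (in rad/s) 35.64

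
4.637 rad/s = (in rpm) 44.28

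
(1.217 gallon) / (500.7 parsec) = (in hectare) 2.982e-26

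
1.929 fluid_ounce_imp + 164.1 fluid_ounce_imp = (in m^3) 0.004717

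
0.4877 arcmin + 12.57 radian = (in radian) 12.57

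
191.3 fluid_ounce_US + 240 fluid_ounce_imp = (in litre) 12.48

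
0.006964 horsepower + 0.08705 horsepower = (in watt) 70.11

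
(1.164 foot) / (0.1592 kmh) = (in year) 2.544e-07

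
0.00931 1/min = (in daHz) 1.552e-05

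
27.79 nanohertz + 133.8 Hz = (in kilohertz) 0.1338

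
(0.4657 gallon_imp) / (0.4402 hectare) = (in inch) 1.893e-05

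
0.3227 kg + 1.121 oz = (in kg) 0.3545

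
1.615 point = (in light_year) 6.022e-20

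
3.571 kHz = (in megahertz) 0.003571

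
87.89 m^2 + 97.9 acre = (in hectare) 39.63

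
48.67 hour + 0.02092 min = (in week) 0.2897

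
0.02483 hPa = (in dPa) 24.83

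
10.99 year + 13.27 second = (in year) 10.99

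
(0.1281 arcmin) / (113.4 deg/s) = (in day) 2.179e-10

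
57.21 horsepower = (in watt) 4.266e+04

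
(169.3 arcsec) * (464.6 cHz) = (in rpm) 0.03642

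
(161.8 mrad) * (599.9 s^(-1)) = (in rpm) 926.9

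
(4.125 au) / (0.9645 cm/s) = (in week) 1.058e+08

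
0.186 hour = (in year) 2.123e-05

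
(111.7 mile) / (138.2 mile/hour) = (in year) 9.227e-05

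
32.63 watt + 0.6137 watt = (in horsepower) 0.04458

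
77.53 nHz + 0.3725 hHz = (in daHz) 3.725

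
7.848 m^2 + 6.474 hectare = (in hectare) 6.475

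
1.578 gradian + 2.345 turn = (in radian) 14.76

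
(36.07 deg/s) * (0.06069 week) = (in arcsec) 4.766e+09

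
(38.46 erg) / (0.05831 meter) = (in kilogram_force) 6.726e-06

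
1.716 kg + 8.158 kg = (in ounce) 348.3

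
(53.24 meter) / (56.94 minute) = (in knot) 0.03029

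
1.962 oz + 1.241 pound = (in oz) 21.82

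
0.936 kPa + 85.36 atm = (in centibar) 8650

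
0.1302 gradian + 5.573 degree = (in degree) 5.69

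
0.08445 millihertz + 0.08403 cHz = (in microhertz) 924.8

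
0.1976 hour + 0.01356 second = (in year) 2.256e-05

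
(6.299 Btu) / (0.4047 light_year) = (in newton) 1.736e-12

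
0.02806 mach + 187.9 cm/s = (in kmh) 41.16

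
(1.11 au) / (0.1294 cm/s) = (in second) 1.283e+14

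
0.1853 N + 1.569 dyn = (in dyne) 1.853e+04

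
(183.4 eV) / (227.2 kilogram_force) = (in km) 1.319e-23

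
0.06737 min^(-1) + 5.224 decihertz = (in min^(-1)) 31.41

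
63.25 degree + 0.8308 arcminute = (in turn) 0.1757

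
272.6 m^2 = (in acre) 0.06736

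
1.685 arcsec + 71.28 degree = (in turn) 0.198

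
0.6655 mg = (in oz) 2.347e-05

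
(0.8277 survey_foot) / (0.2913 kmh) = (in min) 0.05196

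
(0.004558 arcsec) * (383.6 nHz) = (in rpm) 8.095e-14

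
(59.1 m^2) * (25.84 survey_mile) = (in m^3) 2.458e+06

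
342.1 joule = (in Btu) 0.3242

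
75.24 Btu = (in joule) 7.938e+04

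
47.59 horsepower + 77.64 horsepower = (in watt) 9.338e+04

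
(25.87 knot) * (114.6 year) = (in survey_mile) 2.989e+07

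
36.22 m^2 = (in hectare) 0.003622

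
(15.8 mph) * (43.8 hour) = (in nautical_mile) 601.4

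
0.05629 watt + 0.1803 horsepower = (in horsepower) 0.1804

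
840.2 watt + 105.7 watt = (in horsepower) 1.268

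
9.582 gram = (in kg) 0.009582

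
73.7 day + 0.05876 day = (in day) 73.76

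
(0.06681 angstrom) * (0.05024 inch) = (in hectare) 8.526e-19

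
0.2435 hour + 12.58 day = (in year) 0.03449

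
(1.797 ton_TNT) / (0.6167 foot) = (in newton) 4e+10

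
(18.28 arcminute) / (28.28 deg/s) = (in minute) 0.0001796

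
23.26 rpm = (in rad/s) 2.436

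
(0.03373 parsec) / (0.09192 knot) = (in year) 6.979e+08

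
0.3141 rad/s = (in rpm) 2.999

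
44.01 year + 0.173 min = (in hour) 3.855e+05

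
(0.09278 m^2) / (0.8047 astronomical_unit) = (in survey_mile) 4.789e-16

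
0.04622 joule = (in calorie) 0.01105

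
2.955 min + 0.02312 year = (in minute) 1.215e+04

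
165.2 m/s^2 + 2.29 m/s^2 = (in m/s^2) 167.5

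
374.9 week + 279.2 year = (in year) 286.4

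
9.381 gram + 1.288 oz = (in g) 45.9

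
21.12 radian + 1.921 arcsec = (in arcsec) 4.356e+06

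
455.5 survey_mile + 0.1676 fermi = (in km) 733.1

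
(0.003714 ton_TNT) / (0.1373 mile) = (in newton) 7.033e+04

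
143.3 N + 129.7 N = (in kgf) 27.84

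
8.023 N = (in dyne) 8.023e+05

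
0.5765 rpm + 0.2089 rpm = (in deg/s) 4.712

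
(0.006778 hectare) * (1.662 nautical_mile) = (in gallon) 5.511e+07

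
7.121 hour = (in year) 0.0008129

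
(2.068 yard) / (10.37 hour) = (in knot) 9.846e-05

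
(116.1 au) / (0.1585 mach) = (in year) 1.02e+04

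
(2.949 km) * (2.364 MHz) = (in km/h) 2.51e+10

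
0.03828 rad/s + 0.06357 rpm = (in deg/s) 2.575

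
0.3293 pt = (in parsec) 3.765e-21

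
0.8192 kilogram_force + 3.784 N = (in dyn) 1.182e+06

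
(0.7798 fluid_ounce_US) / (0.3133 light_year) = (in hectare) 7.78e-25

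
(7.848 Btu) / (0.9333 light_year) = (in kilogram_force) 9.562e-14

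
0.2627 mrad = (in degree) 0.01505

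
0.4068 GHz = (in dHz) 4.068e+09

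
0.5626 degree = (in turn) 0.001563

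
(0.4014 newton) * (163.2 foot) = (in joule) 19.97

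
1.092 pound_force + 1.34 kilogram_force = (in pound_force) 4.046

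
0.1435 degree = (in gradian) 0.1594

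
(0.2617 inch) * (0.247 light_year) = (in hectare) 1.553e+09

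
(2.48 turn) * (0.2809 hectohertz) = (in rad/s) 437.7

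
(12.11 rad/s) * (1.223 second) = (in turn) 2.357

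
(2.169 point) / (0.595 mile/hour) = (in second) 0.002877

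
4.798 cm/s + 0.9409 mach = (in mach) 0.941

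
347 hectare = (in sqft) 3.735e+07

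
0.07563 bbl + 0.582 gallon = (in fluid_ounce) 481.1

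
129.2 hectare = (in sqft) 1.391e+07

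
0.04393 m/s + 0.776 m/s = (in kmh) 2.952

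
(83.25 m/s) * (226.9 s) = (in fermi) 1.889e+19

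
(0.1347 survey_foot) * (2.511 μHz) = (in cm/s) 1.031e-05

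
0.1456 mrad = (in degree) 0.008342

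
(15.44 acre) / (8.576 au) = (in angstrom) 487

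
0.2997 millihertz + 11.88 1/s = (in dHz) 118.8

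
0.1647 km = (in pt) 4.669e+05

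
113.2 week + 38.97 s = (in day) 792.4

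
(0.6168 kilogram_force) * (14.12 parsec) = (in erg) 2.635e+25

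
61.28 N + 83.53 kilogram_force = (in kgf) 89.78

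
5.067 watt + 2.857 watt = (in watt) 7.924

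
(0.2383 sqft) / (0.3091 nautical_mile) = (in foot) 0.0001269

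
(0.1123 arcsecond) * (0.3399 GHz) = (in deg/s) 1.06e+04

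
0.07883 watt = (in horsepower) 0.0001057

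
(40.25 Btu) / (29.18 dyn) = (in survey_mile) 9.043e+04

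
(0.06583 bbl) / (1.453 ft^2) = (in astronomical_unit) 5.183e-13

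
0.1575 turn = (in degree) 56.7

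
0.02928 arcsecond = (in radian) 1.42e-07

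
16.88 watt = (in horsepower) 0.02264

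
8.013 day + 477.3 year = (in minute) 2.509e+08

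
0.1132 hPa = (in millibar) 0.1132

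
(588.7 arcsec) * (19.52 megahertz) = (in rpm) 5.32e+05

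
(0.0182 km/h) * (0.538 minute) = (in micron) 1.632e+05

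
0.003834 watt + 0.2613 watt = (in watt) 0.2651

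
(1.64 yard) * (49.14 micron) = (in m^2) 7.369e-05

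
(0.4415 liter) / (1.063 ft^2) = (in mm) 4.471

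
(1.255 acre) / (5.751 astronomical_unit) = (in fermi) 5.903e+06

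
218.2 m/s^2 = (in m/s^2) 218.2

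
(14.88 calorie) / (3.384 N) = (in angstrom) 1.84e+11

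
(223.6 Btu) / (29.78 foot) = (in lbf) 5843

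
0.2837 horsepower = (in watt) 211.6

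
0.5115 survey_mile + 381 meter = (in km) 1.204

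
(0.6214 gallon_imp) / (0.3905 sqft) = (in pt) 220.7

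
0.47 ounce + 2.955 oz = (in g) 97.1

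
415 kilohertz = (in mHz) 4.15e+08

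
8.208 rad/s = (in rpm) 78.38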